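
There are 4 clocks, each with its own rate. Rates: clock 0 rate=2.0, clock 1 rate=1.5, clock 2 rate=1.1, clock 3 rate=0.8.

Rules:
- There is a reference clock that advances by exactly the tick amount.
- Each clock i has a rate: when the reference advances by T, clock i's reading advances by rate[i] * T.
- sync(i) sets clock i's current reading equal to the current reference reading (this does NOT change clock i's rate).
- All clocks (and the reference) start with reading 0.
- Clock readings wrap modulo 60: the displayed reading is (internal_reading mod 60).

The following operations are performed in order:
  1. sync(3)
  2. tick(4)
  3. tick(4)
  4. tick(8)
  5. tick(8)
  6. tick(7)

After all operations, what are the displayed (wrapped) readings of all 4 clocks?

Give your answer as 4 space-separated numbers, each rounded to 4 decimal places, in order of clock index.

Answer: 2.0000 46.5000 34.1000 24.8000

Derivation:
After op 1 sync(3): ref=0.0000 raw=[0.0000 0.0000 0.0000 0.0000]
After op 2 tick(4): ref=4.0000 raw=[8.0000 6.0000 4.4000 3.2000]
After op 3 tick(4): ref=8.0000 raw=[16.0000 12.0000 8.8000 6.4000]
After op 4 tick(8): ref=16.0000 raw=[32.0000 24.0000 17.6000 12.8000]
After op 5 tick(8): ref=24.0000 raw=[48.0000 36.0000 26.4000 19.2000]
After op 6 tick(7): ref=31.0000 raw=[62.0000 46.5000 34.1000 24.8000]
Wrap final raw readings (mod 60): 62.0000 mod 60 = 2.0000; 46.5000 mod 60 = 46.5000; 34.1000 mod 60 = 34.1000; 24.8000 mod 60 = 24.8000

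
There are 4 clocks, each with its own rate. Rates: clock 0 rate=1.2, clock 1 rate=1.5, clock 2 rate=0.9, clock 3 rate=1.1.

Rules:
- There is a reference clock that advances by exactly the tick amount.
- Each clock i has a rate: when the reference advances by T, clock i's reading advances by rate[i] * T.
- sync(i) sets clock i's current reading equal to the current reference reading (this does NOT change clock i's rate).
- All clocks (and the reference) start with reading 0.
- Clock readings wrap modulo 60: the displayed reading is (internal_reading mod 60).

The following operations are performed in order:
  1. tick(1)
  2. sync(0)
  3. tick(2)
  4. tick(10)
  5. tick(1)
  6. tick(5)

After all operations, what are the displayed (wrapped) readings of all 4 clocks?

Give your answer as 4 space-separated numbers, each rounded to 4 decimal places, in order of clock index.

After op 1 tick(1): ref=1.0000 raw=[1.2000 1.5000 0.9000 1.1000]
After op 2 sync(0): ref=1.0000 raw=[1.0000 1.5000 0.9000 1.1000]
After op 3 tick(2): ref=3.0000 raw=[3.4000 4.5000 2.7000 3.3000]
After op 4 tick(10): ref=13.0000 raw=[15.4000 19.5000 11.7000 14.3000]
After op 5 tick(1): ref=14.0000 raw=[16.6000 21.0000 12.6000 15.4000]
After op 6 tick(5): ref=19.0000 raw=[22.6000 28.5000 17.1000 20.9000]
Wrap final raw readings (mod 60): 22.6000 mod 60 = 22.6000; 28.5000 mod 60 = 28.5000; 17.1000 mod 60 = 17.1000; 20.9000 mod 60 = 20.9000

Answer: 22.6000 28.5000 17.1000 20.9000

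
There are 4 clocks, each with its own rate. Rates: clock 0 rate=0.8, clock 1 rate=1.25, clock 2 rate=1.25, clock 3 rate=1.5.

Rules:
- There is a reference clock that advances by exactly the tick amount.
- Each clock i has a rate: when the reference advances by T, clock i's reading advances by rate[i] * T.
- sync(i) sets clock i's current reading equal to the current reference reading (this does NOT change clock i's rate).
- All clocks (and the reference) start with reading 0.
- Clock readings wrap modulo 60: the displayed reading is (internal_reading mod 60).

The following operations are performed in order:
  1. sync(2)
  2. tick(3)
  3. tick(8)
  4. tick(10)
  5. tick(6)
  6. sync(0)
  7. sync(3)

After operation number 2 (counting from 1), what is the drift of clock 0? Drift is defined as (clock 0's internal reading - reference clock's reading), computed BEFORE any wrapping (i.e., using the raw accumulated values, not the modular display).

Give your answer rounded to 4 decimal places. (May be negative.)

Answer: -0.6000

Derivation:
After op 1 sync(2): ref=0.0000 raw=[0.0000 0.0000 0.0000 0.0000]
After op 2 tick(3): ref=3.0000 raw=[2.4000 3.7500 3.7500 4.5000]
Drift of clock 0 after op 2: 2.4000 - 3.0000 = -0.6000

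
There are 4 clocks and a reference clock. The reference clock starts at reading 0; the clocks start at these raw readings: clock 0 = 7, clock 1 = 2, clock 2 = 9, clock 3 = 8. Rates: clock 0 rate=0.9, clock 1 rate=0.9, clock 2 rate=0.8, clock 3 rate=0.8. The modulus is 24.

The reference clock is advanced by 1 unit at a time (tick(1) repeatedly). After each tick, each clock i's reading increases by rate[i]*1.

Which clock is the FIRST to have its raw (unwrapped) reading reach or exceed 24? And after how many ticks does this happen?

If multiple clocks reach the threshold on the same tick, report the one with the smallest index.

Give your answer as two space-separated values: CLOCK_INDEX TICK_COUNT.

Answer: 0 19

Derivation:
clock 0: start=7, rate=0.9, needs 24-7 = 17; ticks = ceil(17/0.9) = ceil(18.8889) = 19; reading at tick 19 = 7 + 0.9*19 = 24.1000
clock 1: start=2, rate=0.9, needs 24-2 = 22; ticks = ceil(22/0.9) = ceil(24.4444) = 25; reading at tick 25 = 2 + 0.9*25 = 24.5000
clock 2: start=9, rate=0.8, needs 24-9 = 15; ticks = ceil(15/0.8) = ceil(18.7500) = 19; reading at tick 19 = 9 + 0.8*19 = 24.2000
clock 3: start=8, rate=0.8, needs 24-8 = 16; ticks = ceil(16/0.8) = ceil(20.0000) = 20; reading at tick 20 = 8 + 0.8*20 = 24.0000
Minimum tick count = 19; winners = [0, 2]; smallest index = 0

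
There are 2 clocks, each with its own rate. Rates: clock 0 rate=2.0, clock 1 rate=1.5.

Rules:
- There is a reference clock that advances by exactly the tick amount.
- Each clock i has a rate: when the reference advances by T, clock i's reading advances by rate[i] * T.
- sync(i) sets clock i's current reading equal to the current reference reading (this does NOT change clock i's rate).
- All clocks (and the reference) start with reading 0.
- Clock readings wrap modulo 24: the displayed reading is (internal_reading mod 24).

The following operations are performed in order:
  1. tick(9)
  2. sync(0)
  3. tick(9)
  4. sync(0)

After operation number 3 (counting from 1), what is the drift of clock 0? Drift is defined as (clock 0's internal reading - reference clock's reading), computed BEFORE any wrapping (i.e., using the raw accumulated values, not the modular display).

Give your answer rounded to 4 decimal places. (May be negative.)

Answer: 9.0000

Derivation:
After op 1 tick(9): ref=9.0000 raw=[18.0000 13.5000]
After op 2 sync(0): ref=9.0000 raw=[9.0000 13.5000]
After op 3 tick(9): ref=18.0000 raw=[27.0000 27.0000]
Drift of clock 0 after op 3: 27.0000 - 18.0000 = 9.0000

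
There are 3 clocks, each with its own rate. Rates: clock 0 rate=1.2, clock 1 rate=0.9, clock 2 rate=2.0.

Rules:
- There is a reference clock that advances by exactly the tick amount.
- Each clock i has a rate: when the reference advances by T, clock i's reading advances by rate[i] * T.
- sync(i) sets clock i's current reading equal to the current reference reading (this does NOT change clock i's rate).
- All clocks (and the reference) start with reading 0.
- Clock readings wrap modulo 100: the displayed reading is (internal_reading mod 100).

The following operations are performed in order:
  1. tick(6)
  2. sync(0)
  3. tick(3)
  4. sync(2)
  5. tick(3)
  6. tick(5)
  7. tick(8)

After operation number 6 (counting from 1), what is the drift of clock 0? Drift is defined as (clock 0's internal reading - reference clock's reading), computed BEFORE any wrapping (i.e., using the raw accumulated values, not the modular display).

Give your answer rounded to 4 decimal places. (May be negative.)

After op 1 tick(6): ref=6.0000 raw=[7.2000 5.4000 12.0000]
After op 2 sync(0): ref=6.0000 raw=[6.0000 5.4000 12.0000]
After op 3 tick(3): ref=9.0000 raw=[9.6000 8.1000 18.0000]
After op 4 sync(2): ref=9.0000 raw=[9.6000 8.1000 9.0000]
After op 5 tick(3): ref=12.0000 raw=[13.2000 10.8000 15.0000]
After op 6 tick(5): ref=17.0000 raw=[19.2000 15.3000 25.0000]
Drift of clock 0 after op 6: 19.2000 - 17.0000 = 2.2000

Answer: 2.2000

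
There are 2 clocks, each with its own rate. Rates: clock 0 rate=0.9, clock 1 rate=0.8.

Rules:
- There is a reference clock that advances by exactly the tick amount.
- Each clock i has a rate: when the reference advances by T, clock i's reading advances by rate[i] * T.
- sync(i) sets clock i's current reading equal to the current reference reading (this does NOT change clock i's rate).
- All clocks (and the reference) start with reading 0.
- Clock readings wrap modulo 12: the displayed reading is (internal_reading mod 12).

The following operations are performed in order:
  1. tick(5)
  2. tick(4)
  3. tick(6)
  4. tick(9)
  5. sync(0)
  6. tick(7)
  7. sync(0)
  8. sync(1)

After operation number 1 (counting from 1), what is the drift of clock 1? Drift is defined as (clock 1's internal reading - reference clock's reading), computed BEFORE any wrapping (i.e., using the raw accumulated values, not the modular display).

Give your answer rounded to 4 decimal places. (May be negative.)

Answer: -1.0000

Derivation:
After op 1 tick(5): ref=5.0000 raw=[4.5000 4.0000]
Drift of clock 1 after op 1: 4.0000 - 5.0000 = -1.0000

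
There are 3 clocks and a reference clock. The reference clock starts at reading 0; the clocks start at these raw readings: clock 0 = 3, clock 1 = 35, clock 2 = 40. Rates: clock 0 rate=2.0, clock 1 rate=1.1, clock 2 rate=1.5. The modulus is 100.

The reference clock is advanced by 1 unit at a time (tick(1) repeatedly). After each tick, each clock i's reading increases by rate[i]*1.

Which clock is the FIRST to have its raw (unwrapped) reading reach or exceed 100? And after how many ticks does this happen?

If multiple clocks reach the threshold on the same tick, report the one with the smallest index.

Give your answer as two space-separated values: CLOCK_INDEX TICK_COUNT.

clock 0: start=3, rate=2.0, needs 100-3 = 97; ticks = ceil(97/2.0) = ceil(48.5000) = 49; reading at tick 49 = 3 + 2.0*49 = 101.0000
clock 1: start=35, rate=1.1, needs 100-35 = 65; ticks = ceil(65/1.1) = ceil(59.0909) = 60; reading at tick 60 = 35 + 1.1*60 = 101.0000
clock 2: start=40, rate=1.5, needs 100-40 = 60; ticks = ceil(60/1.5) = ceil(40.0000) = 40; reading at tick 40 = 40 + 1.5*40 = 100.0000
Minimum tick count = 40; winners = [2]; smallest index = 2

Answer: 2 40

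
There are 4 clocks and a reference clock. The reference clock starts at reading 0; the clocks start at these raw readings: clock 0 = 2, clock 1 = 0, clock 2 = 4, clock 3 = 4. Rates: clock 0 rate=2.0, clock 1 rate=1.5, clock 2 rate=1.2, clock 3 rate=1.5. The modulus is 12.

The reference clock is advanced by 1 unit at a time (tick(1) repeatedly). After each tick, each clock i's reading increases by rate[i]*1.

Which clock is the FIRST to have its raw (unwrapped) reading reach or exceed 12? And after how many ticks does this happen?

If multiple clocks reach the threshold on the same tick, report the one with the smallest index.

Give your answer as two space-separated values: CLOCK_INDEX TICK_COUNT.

Answer: 0 5

Derivation:
clock 0: start=2, rate=2.0, needs 12-2 = 10; ticks = ceil(10/2.0) = ceil(5.0000) = 5; reading at tick 5 = 2 + 2.0*5 = 12.0000
clock 1: start=0, rate=1.5, needs 12-0 = 12; ticks = ceil(12/1.5) = ceil(8.0000) = 8; reading at tick 8 = 0 + 1.5*8 = 12.0000
clock 2: start=4, rate=1.2, needs 12-4 = 8; ticks = ceil(8/1.2) = ceil(6.6667) = 7; reading at tick 7 = 4 + 1.2*7 = 12.4000
clock 3: start=4, rate=1.5, needs 12-4 = 8; ticks = ceil(8/1.5) = ceil(5.3333) = 6; reading at tick 6 = 4 + 1.5*6 = 13.0000
Minimum tick count = 5; winners = [0]; smallest index = 0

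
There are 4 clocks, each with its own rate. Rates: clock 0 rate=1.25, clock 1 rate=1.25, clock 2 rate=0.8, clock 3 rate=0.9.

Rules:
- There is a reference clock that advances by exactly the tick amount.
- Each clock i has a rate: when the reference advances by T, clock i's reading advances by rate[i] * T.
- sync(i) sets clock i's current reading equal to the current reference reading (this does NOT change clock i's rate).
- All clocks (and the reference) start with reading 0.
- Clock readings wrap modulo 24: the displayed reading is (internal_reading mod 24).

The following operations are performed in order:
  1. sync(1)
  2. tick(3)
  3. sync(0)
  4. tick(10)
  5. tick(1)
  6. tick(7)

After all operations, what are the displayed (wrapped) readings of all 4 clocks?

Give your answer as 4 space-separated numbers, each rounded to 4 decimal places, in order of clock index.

Answer: 1.5000 2.2500 16.8000 18.9000

Derivation:
After op 1 sync(1): ref=0.0000 raw=[0.0000 0.0000 0.0000 0.0000]
After op 2 tick(3): ref=3.0000 raw=[3.7500 3.7500 2.4000 2.7000]
After op 3 sync(0): ref=3.0000 raw=[3.0000 3.7500 2.4000 2.7000]
After op 4 tick(10): ref=13.0000 raw=[15.5000 16.2500 10.4000 11.7000]
After op 5 tick(1): ref=14.0000 raw=[16.7500 17.5000 11.2000 12.6000]
After op 6 tick(7): ref=21.0000 raw=[25.5000 26.2500 16.8000 18.9000]
Wrap final raw readings (mod 24): 25.5000 mod 24 = 1.5000; 26.2500 mod 24 = 2.2500; 16.8000 mod 24 = 16.8000; 18.9000 mod 24 = 18.9000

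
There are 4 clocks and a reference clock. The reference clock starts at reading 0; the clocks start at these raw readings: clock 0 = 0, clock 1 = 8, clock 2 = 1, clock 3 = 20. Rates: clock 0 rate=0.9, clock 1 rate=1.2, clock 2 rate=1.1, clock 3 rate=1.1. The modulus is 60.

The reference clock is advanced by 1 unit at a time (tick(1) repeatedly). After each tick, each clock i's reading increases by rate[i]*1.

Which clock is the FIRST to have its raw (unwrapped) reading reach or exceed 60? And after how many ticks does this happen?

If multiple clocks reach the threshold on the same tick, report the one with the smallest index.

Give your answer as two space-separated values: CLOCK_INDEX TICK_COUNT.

clock 0: start=0, rate=0.9, needs 60-0 = 60; ticks = ceil(60/0.9) = ceil(66.6667) = 67; reading at tick 67 = 0 + 0.9*67 = 60.3000
clock 1: start=8, rate=1.2, needs 60-8 = 52; ticks = ceil(52/1.2) = ceil(43.3333) = 44; reading at tick 44 = 8 + 1.2*44 = 60.8000
clock 2: start=1, rate=1.1, needs 60-1 = 59; ticks = ceil(59/1.1) = ceil(53.6364) = 54; reading at tick 54 = 1 + 1.1*54 = 60.4000
clock 3: start=20, rate=1.1, needs 60-20 = 40; ticks = ceil(40/1.1) = ceil(36.3636) = 37; reading at tick 37 = 20 + 1.1*37 = 60.7000
Minimum tick count = 37; winners = [3]; smallest index = 3

Answer: 3 37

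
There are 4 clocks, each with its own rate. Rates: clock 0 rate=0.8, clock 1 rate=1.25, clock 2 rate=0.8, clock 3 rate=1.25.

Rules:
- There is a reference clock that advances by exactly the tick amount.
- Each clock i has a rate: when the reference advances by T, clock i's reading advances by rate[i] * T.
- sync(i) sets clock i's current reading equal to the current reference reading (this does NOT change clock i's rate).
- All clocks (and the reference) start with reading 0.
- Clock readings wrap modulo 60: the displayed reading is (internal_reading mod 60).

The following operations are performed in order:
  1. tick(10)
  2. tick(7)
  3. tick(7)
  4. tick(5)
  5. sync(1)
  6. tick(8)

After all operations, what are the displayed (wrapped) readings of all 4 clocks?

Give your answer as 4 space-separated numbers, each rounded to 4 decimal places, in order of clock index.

After op 1 tick(10): ref=10.0000 raw=[8.0000 12.5000 8.0000 12.5000]
After op 2 tick(7): ref=17.0000 raw=[13.6000 21.2500 13.6000 21.2500]
After op 3 tick(7): ref=24.0000 raw=[19.2000 30.0000 19.2000 30.0000]
After op 4 tick(5): ref=29.0000 raw=[23.2000 36.2500 23.2000 36.2500]
After op 5 sync(1): ref=29.0000 raw=[23.2000 29.0000 23.2000 36.2500]
After op 6 tick(8): ref=37.0000 raw=[29.6000 39.0000 29.6000 46.2500]
Wrap final raw readings (mod 60): 29.6000 mod 60 = 29.6000; 39.0000 mod 60 = 39.0000; 29.6000 mod 60 = 29.6000; 46.2500 mod 60 = 46.2500

Answer: 29.6000 39.0000 29.6000 46.2500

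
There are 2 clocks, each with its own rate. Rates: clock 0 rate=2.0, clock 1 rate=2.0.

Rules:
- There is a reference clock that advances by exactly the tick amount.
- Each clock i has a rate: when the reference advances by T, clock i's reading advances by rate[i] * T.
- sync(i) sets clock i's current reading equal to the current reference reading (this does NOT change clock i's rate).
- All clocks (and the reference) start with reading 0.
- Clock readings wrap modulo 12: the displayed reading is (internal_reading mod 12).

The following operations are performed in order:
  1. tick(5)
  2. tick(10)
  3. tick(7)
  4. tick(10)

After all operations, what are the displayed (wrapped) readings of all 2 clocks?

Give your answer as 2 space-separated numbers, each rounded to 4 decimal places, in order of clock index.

After op 1 tick(5): ref=5.0000 raw=[10.0000 10.0000]
After op 2 tick(10): ref=15.0000 raw=[30.0000 30.0000]
After op 3 tick(7): ref=22.0000 raw=[44.0000 44.0000]
After op 4 tick(10): ref=32.0000 raw=[64.0000 64.0000]
Wrap final raw readings (mod 12): 64.0000 mod 12 = 4.0000; 64.0000 mod 12 = 4.0000

Answer: 4.0000 4.0000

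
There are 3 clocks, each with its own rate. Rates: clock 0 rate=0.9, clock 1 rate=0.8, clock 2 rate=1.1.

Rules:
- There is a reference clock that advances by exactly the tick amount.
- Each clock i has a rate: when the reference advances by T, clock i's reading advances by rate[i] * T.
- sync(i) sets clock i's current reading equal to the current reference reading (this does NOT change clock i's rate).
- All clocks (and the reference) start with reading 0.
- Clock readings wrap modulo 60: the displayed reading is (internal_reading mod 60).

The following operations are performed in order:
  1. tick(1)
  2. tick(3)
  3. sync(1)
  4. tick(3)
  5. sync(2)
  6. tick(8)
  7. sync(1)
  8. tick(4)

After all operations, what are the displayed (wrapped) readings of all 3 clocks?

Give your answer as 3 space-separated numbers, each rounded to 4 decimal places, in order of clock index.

Answer: 17.1000 18.2000 20.2000

Derivation:
After op 1 tick(1): ref=1.0000 raw=[0.9000 0.8000 1.1000]
After op 2 tick(3): ref=4.0000 raw=[3.6000 3.2000 4.4000]
After op 3 sync(1): ref=4.0000 raw=[3.6000 4.0000 4.4000]
After op 4 tick(3): ref=7.0000 raw=[6.3000 6.4000 7.7000]
After op 5 sync(2): ref=7.0000 raw=[6.3000 6.4000 7.0000]
After op 6 tick(8): ref=15.0000 raw=[13.5000 12.8000 15.8000]
After op 7 sync(1): ref=15.0000 raw=[13.5000 15.0000 15.8000]
After op 8 tick(4): ref=19.0000 raw=[17.1000 18.2000 20.2000]
Wrap final raw readings (mod 60): 17.1000 mod 60 = 17.1000; 18.2000 mod 60 = 18.2000; 20.2000 mod 60 = 20.2000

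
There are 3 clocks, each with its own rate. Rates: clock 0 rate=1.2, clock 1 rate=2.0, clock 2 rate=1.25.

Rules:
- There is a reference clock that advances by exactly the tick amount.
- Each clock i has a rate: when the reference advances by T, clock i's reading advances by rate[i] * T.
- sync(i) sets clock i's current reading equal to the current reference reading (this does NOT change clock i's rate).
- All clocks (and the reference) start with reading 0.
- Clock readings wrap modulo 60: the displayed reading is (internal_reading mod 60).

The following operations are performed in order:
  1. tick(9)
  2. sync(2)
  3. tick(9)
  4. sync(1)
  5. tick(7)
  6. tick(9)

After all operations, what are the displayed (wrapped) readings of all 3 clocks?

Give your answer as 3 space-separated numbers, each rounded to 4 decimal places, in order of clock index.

Answer: 40.8000 50.0000 40.2500

Derivation:
After op 1 tick(9): ref=9.0000 raw=[10.8000 18.0000 11.2500]
After op 2 sync(2): ref=9.0000 raw=[10.8000 18.0000 9.0000]
After op 3 tick(9): ref=18.0000 raw=[21.6000 36.0000 20.2500]
After op 4 sync(1): ref=18.0000 raw=[21.6000 18.0000 20.2500]
After op 5 tick(7): ref=25.0000 raw=[30.0000 32.0000 29.0000]
After op 6 tick(9): ref=34.0000 raw=[40.8000 50.0000 40.2500]
Wrap final raw readings (mod 60): 40.8000 mod 60 = 40.8000; 50.0000 mod 60 = 50.0000; 40.2500 mod 60 = 40.2500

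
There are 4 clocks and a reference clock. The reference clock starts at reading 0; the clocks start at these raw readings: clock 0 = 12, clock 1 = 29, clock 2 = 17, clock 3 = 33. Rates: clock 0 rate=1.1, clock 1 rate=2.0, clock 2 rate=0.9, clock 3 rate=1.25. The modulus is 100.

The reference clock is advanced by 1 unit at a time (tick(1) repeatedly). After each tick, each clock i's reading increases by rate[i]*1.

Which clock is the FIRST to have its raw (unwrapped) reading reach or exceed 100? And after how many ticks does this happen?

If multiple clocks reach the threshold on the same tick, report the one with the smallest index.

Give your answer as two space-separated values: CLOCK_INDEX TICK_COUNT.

clock 0: start=12, rate=1.1, needs 100-12 = 88; ticks = ceil(88/1.1) = ceil(80.0000) = 80; reading at tick 80 = 12 + 1.1*80 = 100.0000
clock 1: start=29, rate=2.0, needs 100-29 = 71; ticks = ceil(71/2.0) = ceil(35.5000) = 36; reading at tick 36 = 29 + 2.0*36 = 101.0000
clock 2: start=17, rate=0.9, needs 100-17 = 83; ticks = ceil(83/0.9) = ceil(92.2222) = 93; reading at tick 93 = 17 + 0.9*93 = 100.7000
clock 3: start=33, rate=1.25, needs 100-33 = 67; ticks = ceil(67/1.25) = ceil(53.6000) = 54; reading at tick 54 = 33 + 1.25*54 = 100.5000
Minimum tick count = 36; winners = [1]; smallest index = 1

Answer: 1 36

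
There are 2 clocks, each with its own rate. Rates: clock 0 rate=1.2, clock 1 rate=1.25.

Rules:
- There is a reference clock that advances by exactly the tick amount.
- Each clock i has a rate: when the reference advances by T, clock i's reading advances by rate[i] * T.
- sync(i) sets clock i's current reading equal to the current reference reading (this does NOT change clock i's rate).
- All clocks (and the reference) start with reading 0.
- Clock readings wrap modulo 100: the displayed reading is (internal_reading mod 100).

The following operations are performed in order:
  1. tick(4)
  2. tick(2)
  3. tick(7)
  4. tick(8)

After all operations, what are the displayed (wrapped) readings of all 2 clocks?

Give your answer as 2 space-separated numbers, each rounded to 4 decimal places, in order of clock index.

After op 1 tick(4): ref=4.0000 raw=[4.8000 5.0000]
After op 2 tick(2): ref=6.0000 raw=[7.2000 7.5000]
After op 3 tick(7): ref=13.0000 raw=[15.6000 16.2500]
After op 4 tick(8): ref=21.0000 raw=[25.2000 26.2500]
Wrap final raw readings (mod 100): 25.2000 mod 100 = 25.2000; 26.2500 mod 100 = 26.2500

Answer: 25.2000 26.2500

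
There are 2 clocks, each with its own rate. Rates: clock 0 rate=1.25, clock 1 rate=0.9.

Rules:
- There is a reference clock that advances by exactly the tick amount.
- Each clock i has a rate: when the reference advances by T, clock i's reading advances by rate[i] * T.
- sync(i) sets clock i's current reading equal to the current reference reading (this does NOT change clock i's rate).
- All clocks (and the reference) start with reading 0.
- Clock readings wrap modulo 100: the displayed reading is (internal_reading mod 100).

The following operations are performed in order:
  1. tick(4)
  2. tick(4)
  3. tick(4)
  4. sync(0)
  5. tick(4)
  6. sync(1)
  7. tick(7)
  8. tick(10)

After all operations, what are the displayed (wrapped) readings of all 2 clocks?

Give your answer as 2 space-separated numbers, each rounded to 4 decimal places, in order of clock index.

Answer: 38.2500 31.3000

Derivation:
After op 1 tick(4): ref=4.0000 raw=[5.0000 3.6000]
After op 2 tick(4): ref=8.0000 raw=[10.0000 7.2000]
After op 3 tick(4): ref=12.0000 raw=[15.0000 10.8000]
After op 4 sync(0): ref=12.0000 raw=[12.0000 10.8000]
After op 5 tick(4): ref=16.0000 raw=[17.0000 14.4000]
After op 6 sync(1): ref=16.0000 raw=[17.0000 16.0000]
After op 7 tick(7): ref=23.0000 raw=[25.7500 22.3000]
After op 8 tick(10): ref=33.0000 raw=[38.2500 31.3000]
Wrap final raw readings (mod 100): 38.2500 mod 100 = 38.2500; 31.3000 mod 100 = 31.3000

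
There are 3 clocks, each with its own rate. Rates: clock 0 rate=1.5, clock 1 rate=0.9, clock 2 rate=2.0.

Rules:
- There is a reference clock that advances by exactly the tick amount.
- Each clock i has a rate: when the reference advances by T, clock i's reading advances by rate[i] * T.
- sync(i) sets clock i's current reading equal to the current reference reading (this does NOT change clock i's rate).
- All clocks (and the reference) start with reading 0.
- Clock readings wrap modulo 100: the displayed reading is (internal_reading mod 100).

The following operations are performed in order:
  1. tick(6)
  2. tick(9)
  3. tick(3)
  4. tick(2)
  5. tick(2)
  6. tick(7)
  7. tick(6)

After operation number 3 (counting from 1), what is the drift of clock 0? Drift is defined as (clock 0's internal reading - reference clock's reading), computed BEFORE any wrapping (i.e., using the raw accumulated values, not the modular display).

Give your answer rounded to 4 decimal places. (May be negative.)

After op 1 tick(6): ref=6.0000 raw=[9.0000 5.4000 12.0000]
After op 2 tick(9): ref=15.0000 raw=[22.5000 13.5000 30.0000]
After op 3 tick(3): ref=18.0000 raw=[27.0000 16.2000 36.0000]
Drift of clock 0 after op 3: 27.0000 - 18.0000 = 9.0000

Answer: 9.0000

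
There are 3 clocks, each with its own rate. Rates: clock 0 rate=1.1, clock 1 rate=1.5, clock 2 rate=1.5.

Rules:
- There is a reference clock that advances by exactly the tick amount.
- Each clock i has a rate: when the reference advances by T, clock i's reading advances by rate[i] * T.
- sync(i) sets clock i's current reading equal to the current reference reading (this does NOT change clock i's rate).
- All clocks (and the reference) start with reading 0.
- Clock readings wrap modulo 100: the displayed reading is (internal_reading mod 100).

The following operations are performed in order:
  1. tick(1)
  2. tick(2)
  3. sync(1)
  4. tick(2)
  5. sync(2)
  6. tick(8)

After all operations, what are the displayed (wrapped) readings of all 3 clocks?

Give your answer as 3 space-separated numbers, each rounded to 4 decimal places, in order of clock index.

After op 1 tick(1): ref=1.0000 raw=[1.1000 1.5000 1.5000]
After op 2 tick(2): ref=3.0000 raw=[3.3000 4.5000 4.5000]
After op 3 sync(1): ref=3.0000 raw=[3.3000 3.0000 4.5000]
After op 4 tick(2): ref=5.0000 raw=[5.5000 6.0000 7.5000]
After op 5 sync(2): ref=5.0000 raw=[5.5000 6.0000 5.0000]
After op 6 tick(8): ref=13.0000 raw=[14.3000 18.0000 17.0000]
Wrap final raw readings (mod 100): 14.3000 mod 100 = 14.3000; 18.0000 mod 100 = 18.0000; 17.0000 mod 100 = 17.0000

Answer: 14.3000 18.0000 17.0000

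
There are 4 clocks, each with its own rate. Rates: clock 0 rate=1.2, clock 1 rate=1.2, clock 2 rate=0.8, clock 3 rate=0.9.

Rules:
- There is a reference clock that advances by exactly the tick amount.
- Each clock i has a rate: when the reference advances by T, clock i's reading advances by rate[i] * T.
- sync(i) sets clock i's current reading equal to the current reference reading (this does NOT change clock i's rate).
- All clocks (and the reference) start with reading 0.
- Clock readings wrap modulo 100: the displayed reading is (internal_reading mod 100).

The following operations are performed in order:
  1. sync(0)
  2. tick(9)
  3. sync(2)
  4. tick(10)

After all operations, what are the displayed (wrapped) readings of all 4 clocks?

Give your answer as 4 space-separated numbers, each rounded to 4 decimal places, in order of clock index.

Answer: 22.8000 22.8000 17.0000 17.1000

Derivation:
After op 1 sync(0): ref=0.0000 raw=[0.0000 0.0000 0.0000 0.0000]
After op 2 tick(9): ref=9.0000 raw=[10.8000 10.8000 7.2000 8.1000]
After op 3 sync(2): ref=9.0000 raw=[10.8000 10.8000 9.0000 8.1000]
After op 4 tick(10): ref=19.0000 raw=[22.8000 22.8000 17.0000 17.1000]
Wrap final raw readings (mod 100): 22.8000 mod 100 = 22.8000; 22.8000 mod 100 = 22.8000; 17.0000 mod 100 = 17.0000; 17.1000 mod 100 = 17.1000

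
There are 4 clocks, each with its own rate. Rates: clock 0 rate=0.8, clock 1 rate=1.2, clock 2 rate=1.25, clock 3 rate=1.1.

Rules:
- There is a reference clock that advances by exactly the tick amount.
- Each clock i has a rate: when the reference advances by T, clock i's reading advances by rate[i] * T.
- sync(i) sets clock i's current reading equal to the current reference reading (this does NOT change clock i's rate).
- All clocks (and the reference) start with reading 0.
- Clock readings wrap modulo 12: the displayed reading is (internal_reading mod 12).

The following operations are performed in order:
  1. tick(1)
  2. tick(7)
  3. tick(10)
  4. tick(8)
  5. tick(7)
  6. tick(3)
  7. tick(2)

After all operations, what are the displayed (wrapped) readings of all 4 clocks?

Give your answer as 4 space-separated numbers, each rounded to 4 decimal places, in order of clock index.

Answer: 6.4000 9.6000 11.5000 5.8000

Derivation:
After op 1 tick(1): ref=1.0000 raw=[0.8000 1.2000 1.2500 1.1000]
After op 2 tick(7): ref=8.0000 raw=[6.4000 9.6000 10.0000 8.8000]
After op 3 tick(10): ref=18.0000 raw=[14.4000 21.6000 22.5000 19.8000]
After op 4 tick(8): ref=26.0000 raw=[20.8000 31.2000 32.5000 28.6000]
After op 5 tick(7): ref=33.0000 raw=[26.4000 39.6000 41.2500 36.3000]
After op 6 tick(3): ref=36.0000 raw=[28.8000 43.2000 45.0000 39.6000]
After op 7 tick(2): ref=38.0000 raw=[30.4000 45.6000 47.5000 41.8000]
Wrap final raw readings (mod 12): 30.4000 mod 12 = 6.4000; 45.6000 mod 12 = 9.6000; 47.5000 mod 12 = 11.5000; 41.8000 mod 12 = 5.8000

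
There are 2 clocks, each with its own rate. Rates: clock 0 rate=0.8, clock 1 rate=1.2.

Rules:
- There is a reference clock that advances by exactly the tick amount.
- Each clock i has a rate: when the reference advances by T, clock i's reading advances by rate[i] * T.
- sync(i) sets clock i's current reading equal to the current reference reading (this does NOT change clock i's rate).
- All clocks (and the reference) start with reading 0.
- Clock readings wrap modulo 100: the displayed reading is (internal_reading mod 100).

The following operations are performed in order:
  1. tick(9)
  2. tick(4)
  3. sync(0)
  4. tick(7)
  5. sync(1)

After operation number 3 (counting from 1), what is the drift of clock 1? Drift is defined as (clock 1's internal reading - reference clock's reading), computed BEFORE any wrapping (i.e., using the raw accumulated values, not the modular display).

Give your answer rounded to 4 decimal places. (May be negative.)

After op 1 tick(9): ref=9.0000 raw=[7.2000 10.8000]
After op 2 tick(4): ref=13.0000 raw=[10.4000 15.6000]
After op 3 sync(0): ref=13.0000 raw=[13.0000 15.6000]
Drift of clock 1 after op 3: 15.6000 - 13.0000 = 2.6000

Answer: 2.6000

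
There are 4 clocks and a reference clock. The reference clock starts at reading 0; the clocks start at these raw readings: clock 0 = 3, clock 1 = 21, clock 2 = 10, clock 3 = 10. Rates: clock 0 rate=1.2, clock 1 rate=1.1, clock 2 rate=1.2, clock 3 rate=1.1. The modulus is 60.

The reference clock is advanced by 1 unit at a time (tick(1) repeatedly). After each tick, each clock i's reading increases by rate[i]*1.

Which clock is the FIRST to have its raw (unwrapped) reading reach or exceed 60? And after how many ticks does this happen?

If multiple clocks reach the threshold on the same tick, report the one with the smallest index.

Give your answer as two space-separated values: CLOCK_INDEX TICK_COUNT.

Answer: 1 36

Derivation:
clock 0: start=3, rate=1.2, needs 60-3 = 57; ticks = ceil(57/1.2) = ceil(47.5000) = 48; reading at tick 48 = 3 + 1.2*48 = 60.6000
clock 1: start=21, rate=1.1, needs 60-21 = 39; ticks = ceil(39/1.1) = ceil(35.4545) = 36; reading at tick 36 = 21 + 1.1*36 = 60.6000
clock 2: start=10, rate=1.2, needs 60-10 = 50; ticks = ceil(50/1.2) = ceil(41.6667) = 42; reading at tick 42 = 10 + 1.2*42 = 60.4000
clock 3: start=10, rate=1.1, needs 60-10 = 50; ticks = ceil(50/1.1) = ceil(45.4545) = 46; reading at tick 46 = 10 + 1.1*46 = 60.6000
Minimum tick count = 36; winners = [1]; smallest index = 1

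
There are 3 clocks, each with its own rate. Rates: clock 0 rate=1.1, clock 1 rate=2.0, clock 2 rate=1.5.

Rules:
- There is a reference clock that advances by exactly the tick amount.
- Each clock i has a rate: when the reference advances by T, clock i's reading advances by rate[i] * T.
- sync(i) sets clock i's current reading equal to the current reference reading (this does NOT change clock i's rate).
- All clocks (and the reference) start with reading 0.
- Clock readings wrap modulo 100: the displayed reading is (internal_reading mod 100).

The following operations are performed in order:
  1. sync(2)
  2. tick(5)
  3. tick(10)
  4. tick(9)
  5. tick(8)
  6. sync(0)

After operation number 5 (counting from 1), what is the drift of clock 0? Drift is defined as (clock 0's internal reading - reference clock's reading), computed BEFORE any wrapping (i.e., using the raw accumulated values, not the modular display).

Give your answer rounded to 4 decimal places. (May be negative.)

After op 1 sync(2): ref=0.0000 raw=[0.0000 0.0000 0.0000]
After op 2 tick(5): ref=5.0000 raw=[5.5000 10.0000 7.5000]
After op 3 tick(10): ref=15.0000 raw=[16.5000 30.0000 22.5000]
After op 4 tick(9): ref=24.0000 raw=[26.4000 48.0000 36.0000]
After op 5 tick(8): ref=32.0000 raw=[35.2000 64.0000 48.0000]
Drift of clock 0 after op 5: 35.2000 - 32.0000 = 3.2000

Answer: 3.2000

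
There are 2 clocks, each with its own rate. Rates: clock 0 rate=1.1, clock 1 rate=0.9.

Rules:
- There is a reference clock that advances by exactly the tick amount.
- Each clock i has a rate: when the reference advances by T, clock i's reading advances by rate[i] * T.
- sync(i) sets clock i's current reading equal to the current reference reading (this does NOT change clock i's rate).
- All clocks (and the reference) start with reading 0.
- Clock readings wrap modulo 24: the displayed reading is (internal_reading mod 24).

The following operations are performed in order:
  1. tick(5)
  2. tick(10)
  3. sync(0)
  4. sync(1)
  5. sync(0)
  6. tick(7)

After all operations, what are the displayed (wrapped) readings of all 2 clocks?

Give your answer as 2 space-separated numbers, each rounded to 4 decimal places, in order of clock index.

Answer: 22.7000 21.3000

Derivation:
After op 1 tick(5): ref=5.0000 raw=[5.5000 4.5000]
After op 2 tick(10): ref=15.0000 raw=[16.5000 13.5000]
After op 3 sync(0): ref=15.0000 raw=[15.0000 13.5000]
After op 4 sync(1): ref=15.0000 raw=[15.0000 15.0000]
After op 5 sync(0): ref=15.0000 raw=[15.0000 15.0000]
After op 6 tick(7): ref=22.0000 raw=[22.7000 21.3000]
Wrap final raw readings (mod 24): 22.7000 mod 24 = 22.7000; 21.3000 mod 24 = 21.3000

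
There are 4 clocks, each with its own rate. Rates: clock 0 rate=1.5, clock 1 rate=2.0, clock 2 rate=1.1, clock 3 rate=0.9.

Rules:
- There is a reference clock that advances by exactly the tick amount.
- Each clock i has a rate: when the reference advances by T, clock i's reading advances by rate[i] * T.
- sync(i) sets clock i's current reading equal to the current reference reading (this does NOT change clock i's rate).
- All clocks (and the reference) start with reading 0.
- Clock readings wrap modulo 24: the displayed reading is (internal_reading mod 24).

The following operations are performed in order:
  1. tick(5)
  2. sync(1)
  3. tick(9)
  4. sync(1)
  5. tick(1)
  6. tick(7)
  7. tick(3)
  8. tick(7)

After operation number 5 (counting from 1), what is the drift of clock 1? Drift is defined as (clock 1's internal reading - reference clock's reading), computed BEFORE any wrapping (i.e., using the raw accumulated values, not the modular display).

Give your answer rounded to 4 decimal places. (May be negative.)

Answer: 1.0000

Derivation:
After op 1 tick(5): ref=5.0000 raw=[7.5000 10.0000 5.5000 4.5000]
After op 2 sync(1): ref=5.0000 raw=[7.5000 5.0000 5.5000 4.5000]
After op 3 tick(9): ref=14.0000 raw=[21.0000 23.0000 15.4000 12.6000]
After op 4 sync(1): ref=14.0000 raw=[21.0000 14.0000 15.4000 12.6000]
After op 5 tick(1): ref=15.0000 raw=[22.5000 16.0000 16.5000 13.5000]
Drift of clock 1 after op 5: 16.0000 - 15.0000 = 1.0000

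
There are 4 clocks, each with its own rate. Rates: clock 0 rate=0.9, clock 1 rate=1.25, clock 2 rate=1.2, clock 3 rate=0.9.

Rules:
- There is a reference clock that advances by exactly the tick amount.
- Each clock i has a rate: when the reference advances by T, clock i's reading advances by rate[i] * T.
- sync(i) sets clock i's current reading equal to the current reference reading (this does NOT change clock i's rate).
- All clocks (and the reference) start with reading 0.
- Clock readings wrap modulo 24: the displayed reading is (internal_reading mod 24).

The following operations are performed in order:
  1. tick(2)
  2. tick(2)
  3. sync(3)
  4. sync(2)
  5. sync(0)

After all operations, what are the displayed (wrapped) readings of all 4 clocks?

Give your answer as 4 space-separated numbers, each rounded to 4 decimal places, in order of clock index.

After op 1 tick(2): ref=2.0000 raw=[1.8000 2.5000 2.4000 1.8000]
After op 2 tick(2): ref=4.0000 raw=[3.6000 5.0000 4.8000 3.6000]
After op 3 sync(3): ref=4.0000 raw=[3.6000 5.0000 4.8000 4.0000]
After op 4 sync(2): ref=4.0000 raw=[3.6000 5.0000 4.0000 4.0000]
After op 5 sync(0): ref=4.0000 raw=[4.0000 5.0000 4.0000 4.0000]
Wrap final raw readings (mod 24): 4.0000 mod 24 = 4.0000; 5.0000 mod 24 = 5.0000; 4.0000 mod 24 = 4.0000; 4.0000 mod 24 = 4.0000

Answer: 4.0000 5.0000 4.0000 4.0000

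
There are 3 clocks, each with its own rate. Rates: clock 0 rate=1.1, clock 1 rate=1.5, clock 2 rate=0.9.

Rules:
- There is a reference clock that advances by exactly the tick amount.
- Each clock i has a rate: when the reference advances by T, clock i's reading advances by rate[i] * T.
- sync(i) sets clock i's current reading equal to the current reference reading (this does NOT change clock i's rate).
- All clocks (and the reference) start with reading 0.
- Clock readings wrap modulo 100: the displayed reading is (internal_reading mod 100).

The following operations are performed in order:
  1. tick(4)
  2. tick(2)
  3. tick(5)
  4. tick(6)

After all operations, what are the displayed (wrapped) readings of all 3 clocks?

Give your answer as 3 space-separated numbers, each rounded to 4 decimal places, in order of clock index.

After op 1 tick(4): ref=4.0000 raw=[4.4000 6.0000 3.6000]
After op 2 tick(2): ref=6.0000 raw=[6.6000 9.0000 5.4000]
After op 3 tick(5): ref=11.0000 raw=[12.1000 16.5000 9.9000]
After op 4 tick(6): ref=17.0000 raw=[18.7000 25.5000 15.3000]
Wrap final raw readings (mod 100): 18.7000 mod 100 = 18.7000; 25.5000 mod 100 = 25.5000; 15.3000 mod 100 = 15.3000

Answer: 18.7000 25.5000 15.3000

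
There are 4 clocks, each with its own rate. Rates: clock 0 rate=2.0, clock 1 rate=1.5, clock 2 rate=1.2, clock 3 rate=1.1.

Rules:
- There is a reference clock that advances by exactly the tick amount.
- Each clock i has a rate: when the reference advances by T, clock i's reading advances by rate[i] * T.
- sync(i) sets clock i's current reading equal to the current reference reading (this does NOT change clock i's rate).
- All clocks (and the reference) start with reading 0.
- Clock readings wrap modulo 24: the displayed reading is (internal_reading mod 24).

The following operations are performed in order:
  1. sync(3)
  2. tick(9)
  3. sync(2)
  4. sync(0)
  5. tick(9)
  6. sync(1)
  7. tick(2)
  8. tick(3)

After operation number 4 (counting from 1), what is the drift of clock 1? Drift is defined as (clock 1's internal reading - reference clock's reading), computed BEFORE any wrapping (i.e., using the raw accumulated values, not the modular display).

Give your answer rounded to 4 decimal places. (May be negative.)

After op 1 sync(3): ref=0.0000 raw=[0.0000 0.0000 0.0000 0.0000]
After op 2 tick(9): ref=9.0000 raw=[18.0000 13.5000 10.8000 9.9000]
After op 3 sync(2): ref=9.0000 raw=[18.0000 13.5000 9.0000 9.9000]
After op 4 sync(0): ref=9.0000 raw=[9.0000 13.5000 9.0000 9.9000]
Drift of clock 1 after op 4: 13.5000 - 9.0000 = 4.5000

Answer: 4.5000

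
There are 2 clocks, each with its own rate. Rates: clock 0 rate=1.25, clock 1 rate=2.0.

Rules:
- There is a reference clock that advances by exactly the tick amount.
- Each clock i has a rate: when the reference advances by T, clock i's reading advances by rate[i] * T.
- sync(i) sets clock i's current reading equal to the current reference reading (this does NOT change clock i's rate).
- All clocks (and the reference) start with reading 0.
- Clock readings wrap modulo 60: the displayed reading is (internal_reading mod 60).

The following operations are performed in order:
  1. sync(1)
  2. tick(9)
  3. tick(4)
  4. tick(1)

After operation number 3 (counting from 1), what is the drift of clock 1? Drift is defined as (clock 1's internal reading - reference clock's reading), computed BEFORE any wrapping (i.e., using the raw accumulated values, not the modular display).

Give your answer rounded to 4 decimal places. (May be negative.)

After op 1 sync(1): ref=0.0000 raw=[0.0000 0.0000]
After op 2 tick(9): ref=9.0000 raw=[11.2500 18.0000]
After op 3 tick(4): ref=13.0000 raw=[16.2500 26.0000]
Drift of clock 1 after op 3: 26.0000 - 13.0000 = 13.0000

Answer: 13.0000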